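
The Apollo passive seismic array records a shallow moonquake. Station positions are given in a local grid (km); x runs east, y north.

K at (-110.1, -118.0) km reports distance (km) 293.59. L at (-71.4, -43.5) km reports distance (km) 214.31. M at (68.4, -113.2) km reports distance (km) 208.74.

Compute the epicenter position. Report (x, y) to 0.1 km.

x ≈ 92.9 km, y ≈ 94.1 km

Circle about each station: (x + 110.1)² + (y + 118.0)² = 293.59²; (x + 71.4)² + (y + 43.5)² = 214.31²; (x − 68.4)² + (y + 113.2)² = 208.74².
Subtracting the K equation from the L and M equations removes the quadratic terms:
77.4 x + 149.0 y = 21210.51
357.0 x + 9.6 y = 34069.49
Solving the 2×2 system: x ≈ 92.9, y ≈ 94.1 km.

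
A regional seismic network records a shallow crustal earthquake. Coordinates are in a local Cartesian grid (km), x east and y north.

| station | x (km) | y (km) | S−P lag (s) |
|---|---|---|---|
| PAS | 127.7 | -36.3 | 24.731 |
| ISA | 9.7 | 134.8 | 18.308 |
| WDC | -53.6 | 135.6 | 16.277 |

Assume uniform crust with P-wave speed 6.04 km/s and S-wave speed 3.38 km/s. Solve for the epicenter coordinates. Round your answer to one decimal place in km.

(-56.2, 10.7)

Distance from S−P lag: d = Δt · v_P v_S / (v_P − v_S) = Δt · (6.04·3.38)/(6.04−3.38) ≈ 7.6749·Δt.
So d_PAS = 189.81, d_ISA = 140.51, d_WDC = 124.92 km.
Circle about each station: (x − 127.7)² + (y + 36.3)² = 189.81²; (x − 9.7)² + (y − 134.8)² = 140.51²; (x + 53.6)² + (y − 135.6)² = 124.92².
Subtracting the PAS equation from the ISA and WDC equations removes the quadratic terms:
-236.0 x + 342.2 y = 16924.93
-362.6 x + 343.8 y = 24058.17
Solving the 2×2 system: x ≈ -56.2, y ≈ 10.7 km.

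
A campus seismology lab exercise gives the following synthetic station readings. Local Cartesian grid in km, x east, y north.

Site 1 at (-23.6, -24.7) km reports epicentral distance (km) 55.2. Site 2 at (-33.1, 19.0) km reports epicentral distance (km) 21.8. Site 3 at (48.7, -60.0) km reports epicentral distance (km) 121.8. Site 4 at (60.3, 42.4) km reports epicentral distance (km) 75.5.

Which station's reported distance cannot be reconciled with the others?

Site 3

Solve using three stations at a time. Using Site 1, Site 2, Site 4 (subtract circle equations pairwise → linear system) gives (x, y) ≈ (-14.1, 29.7).
Distances from that point to each station vs reported:
  Site 1: calculated 55.2 vs reported 55.2 → residual 0.0 km
  Site 2: calculated 21.8 vs reported 21.8 → residual 0.0 km
  Site 3: calculated 109.5 vs reported 121.8 → residual 12.3 km
  Site 4: calculated 75.5 vs reported 75.5 → residual 0.0 km
Site 1, Site 2, Site 4 are mutually consistent (residuals ≈ 0); Site 3 is off by 12.3 km.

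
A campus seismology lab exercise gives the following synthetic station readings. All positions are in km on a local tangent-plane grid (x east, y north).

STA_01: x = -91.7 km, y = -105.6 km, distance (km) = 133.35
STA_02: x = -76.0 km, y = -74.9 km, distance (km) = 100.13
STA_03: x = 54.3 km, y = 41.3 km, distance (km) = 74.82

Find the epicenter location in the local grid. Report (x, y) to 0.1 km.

Circle about each station: (x + 91.7)² + (y + 105.6)² = 133.35²; (x + 76.0)² + (y + 74.9)² = 100.13²; (x − 54.3)² + (y − 41.3)² = 74.82².
Subtracting the STA_01 equation from the STA_02 and STA_03 equations removes the quadratic terms:
31.4 x + 61.4 y = -418.03
292.0 x + 293.8 y = -2721.88
Solving the 2×2 system: x ≈ -5.1, y ≈ -4.2 km.

-5.1 km east, -4.2 km north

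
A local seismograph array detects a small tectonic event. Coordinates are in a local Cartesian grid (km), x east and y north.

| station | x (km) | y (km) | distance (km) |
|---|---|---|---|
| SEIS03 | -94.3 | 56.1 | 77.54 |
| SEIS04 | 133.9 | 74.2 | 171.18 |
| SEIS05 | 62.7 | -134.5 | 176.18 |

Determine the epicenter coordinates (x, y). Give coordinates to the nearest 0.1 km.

Circle about each station: (x + 94.3)² + (y − 56.1)² = 77.54²; (x − 133.9)² + (y − 74.2)² = 171.18²; (x − 62.7)² + (y + 134.5)² = 176.18².
Subtracting pairs of circle equations eliminates x²+y² and gives linear equations (the radical axes):
456.4 x + 36.2 y = -11894.99
314.0 x − 381.2 y = -15045.10
Solving the 2×2 system: x ≈ -27.4, y ≈ 16.9 km.

-27.4 km east, 16.9 km north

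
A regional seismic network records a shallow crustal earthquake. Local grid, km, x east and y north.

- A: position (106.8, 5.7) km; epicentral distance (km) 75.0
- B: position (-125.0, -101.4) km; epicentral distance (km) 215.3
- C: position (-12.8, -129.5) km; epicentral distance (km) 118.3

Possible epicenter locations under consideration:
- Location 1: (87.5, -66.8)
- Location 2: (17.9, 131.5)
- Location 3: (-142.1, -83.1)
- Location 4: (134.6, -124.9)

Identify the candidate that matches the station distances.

Location 1

For each candidate, compare |candidate − station| to the reported distance:
Location 1: residuals A 0.0, B 0.0, C 0.0 → max 0.0 km
Location 2: residuals A 79.0, B 57.9, C 144.5 → max 144.5 km
Location 3: residuals A 189.3, B 190.3, C 19.1 → max 190.3 km
Location 4: residuals A 58.5, B 45.4, C 29.2 → max 58.5 km
Only Location 1 has all residuals ≈ 0.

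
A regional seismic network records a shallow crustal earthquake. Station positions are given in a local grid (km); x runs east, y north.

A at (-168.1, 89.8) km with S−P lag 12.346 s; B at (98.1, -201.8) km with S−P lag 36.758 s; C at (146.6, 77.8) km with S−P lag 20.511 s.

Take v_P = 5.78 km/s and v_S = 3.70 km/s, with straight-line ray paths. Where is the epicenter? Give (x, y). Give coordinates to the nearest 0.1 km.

(-53.5, 144.4)

Distance from S−P lag: d = Δt · v_P v_S / (v_P − v_S) = Δt · (5.78·3.70)/(5.78−3.70) ≈ 10.2817·Δt.
So d_A = 126.94, d_B = 377.94, d_C = 210.89 km.
Circle about each station: (x + 168.1)² + (y − 89.8)² = 126.94²; (x − 98.1)² + (y + 201.8)² = 377.94²; (x − 146.6)² + (y − 77.8)² = 210.89².
Subtracting the A equation from the B and C equations removes the quadratic terms:
532.4 x − 583.2 y = -112699.68
629.4 x − 24.0 y = -37138.08
Solving the 2×2 system: x ≈ -53.5, y ≈ 144.4 km.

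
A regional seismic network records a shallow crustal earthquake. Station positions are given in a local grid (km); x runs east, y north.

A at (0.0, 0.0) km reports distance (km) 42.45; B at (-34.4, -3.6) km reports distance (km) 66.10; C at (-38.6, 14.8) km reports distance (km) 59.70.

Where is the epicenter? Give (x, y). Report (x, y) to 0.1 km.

15.8 km east, 39.4 km north

Circle about each station: x² + y² = 42.45²; (x + 34.4)² + (y + 3.6)² = 66.10²; (x + 38.6)² + (y − 14.8)² = 59.70².
Subtracting pairs of circle equations eliminates x²+y² and gives linear equations (the radical axes):
-68.8 x − 7.2 y = -1370.89
-77.2 x + 29.6 y = -53.09
Solving the 2×2 system: x ≈ 15.8, y ≈ 39.4 km.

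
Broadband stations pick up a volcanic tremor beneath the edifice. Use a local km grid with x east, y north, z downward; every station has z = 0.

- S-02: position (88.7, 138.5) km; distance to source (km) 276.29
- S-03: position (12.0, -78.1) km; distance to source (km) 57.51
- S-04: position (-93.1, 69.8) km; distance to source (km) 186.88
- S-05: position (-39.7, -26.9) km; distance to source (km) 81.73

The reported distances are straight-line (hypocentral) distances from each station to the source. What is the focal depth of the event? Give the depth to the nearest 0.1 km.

z ≈ 11.0 km

Each station gives a sphere (x−x_i)² + (y−y_i)² + z² = d_i² (stations at z=0).
Subtracting the S-02 sphere from S-03 and S-04: z² cancels, leaving linear equations in x and y:
-153.4 x − 433.2 y = 52222.43
-363.6 x − 137.4 y = 27901.74
Solving: x ≈ -36.000, y ≈ -107.802 km (keep extra digits for the depth step; rounded: -36.0, -107.8).
Then from the S-02 sphere: z² = 276.29² − (x − 88.7)² − (y − 138.5)² with x = -36.000, y = -107.802, so z ≈ 11.018 ≈ 11.0 km.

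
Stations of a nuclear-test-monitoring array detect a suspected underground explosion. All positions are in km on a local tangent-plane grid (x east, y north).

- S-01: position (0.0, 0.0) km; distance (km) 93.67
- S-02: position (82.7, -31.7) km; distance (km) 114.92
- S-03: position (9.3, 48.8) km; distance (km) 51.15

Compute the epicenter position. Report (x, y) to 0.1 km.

Circle about each station: x² + y² = 93.67²; (x − 82.7)² + (y + 31.7)² = 114.92²; (x − 9.3)² + (y − 48.8)² = 51.15².
Subtracting pairs of circle equations eliminates x²+y² and gives linear equations (the radical axes):
165.4 x − 63.4 y = 3411.64
18.6 x + 97.6 y = 8625.68
Solving the 2×2 system: x ≈ 50.8, y ≈ 78.7 km.

(50.8, 78.7)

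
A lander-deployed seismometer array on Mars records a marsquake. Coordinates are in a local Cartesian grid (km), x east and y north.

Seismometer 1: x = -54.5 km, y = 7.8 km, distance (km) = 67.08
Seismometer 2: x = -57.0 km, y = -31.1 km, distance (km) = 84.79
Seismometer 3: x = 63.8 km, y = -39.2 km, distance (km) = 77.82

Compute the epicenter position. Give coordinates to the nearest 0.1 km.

Circle about each station: (x + 54.5)² + (y − 7.8)² = 67.08²; (x + 57.0)² + (y + 31.1)² = 84.79²; (x − 63.8)² + (y + 39.2)² = 77.82².
Subtracting the Seismometer 1 equation from the Seismometer 2 and Seismometer 3 equations removes the quadratic terms:
-5.0 x − 77.8 y = -1504.50
236.6 x − 94.0 y = 1019.76
Solving the 2×2 system: x ≈ 11.7, y ≈ 18.6 km.

11.7 km east, 18.6 km north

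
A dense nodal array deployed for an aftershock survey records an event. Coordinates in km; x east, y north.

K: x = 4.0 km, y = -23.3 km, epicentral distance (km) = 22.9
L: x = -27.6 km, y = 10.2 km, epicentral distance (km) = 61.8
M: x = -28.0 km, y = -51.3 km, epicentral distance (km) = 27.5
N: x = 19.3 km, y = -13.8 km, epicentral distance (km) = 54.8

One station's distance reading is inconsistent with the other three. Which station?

Solve using three stations at a time. Using K, L, M (subtract circle equations pairwise → linear system) gives (x, y) ≈ (-1.1, -45.6).
Distances from that point to each station vs reported:
  K: calculated 22.9 vs reported 22.9 → residual 0.0 km
  L: calculated 61.8 vs reported 61.8 → residual 0.0 km
  M: calculated 27.5 vs reported 27.5 → residual 0.0 km
  N: calculated 37.8 vs reported 54.8 → residual 17.0 km
K, L, M are mutually consistent (residuals ≈ 0); N is off by 17.0 km.

N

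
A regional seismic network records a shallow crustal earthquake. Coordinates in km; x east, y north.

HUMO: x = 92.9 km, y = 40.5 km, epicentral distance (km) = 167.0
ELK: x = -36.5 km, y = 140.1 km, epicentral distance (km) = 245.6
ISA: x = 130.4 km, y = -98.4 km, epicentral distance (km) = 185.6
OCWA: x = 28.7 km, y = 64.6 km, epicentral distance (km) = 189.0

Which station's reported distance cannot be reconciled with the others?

Solve using three stations at a time. Using ELK, ISA, OCWA (subtract circle equations pairwise → linear system) gives (x, y) ≈ (-55.3, -104.9).
Distances from that point to each station vs reported:
  HUMO: calculated 207.7 vs reported 167.0 → residual 40.7 km
  ELK: calculated 245.8 vs reported 245.6 → residual 0.2 km
  ISA: calculated 185.8 vs reported 185.6 → residual 0.2 km
  OCWA: calculated 189.2 vs reported 189.0 → residual 0.2 km
ELK, ISA, OCWA are mutually consistent (residuals ≈ 0); HUMO is off by 40.7 km.

HUMO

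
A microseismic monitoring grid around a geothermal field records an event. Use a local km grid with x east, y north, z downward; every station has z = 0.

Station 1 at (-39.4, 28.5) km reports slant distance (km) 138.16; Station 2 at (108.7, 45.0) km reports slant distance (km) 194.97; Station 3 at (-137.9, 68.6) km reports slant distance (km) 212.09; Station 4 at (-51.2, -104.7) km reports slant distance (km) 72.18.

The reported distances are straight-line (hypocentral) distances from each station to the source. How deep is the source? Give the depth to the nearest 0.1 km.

depth ≈ 61.2 km

Each station gives a sphere (x−x_i)² + (y−y_i)² + z² = d_i² (stations at z=0).
Subtracting the Station 1 sphere from Station 2 and Station 3: z² cancels, leaving linear equations in x and y:
296.2 x + 33.0 y = -7449.04
-197.0 x + 80.2 y = -4536.22
Solving: x ≈ -14.798, y ≈ -92.909 km (keep extra digits for the depth step; rounded: -14.8, -92.9).
Then from the Station 1 sphere: z² = 138.16² − (x + 39.4)² − (y − 28.5)² with x = -14.798, y = -92.909, so z ≈ 61.178 ≈ 61.2 km.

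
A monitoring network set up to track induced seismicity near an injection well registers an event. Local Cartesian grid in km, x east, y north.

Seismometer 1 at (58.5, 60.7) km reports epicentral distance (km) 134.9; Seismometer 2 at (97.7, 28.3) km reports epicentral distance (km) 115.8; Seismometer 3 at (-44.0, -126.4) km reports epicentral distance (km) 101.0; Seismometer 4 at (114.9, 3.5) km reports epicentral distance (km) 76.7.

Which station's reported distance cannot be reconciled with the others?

Solve using three stations at a time. Using Seismometer 1, Seismometer 2, Seismometer 3 (subtract circle equations pairwise → linear system) gives (x, y) ≈ (41.9, -73.2).
Distances from that point to each station vs reported:
  Seismometer 1: calculated 134.9 vs reported 134.9 → residual 0.0 km
  Seismometer 2: calculated 115.8 vs reported 115.8 → residual 0.0 km
  Seismometer 3: calculated 101.0 vs reported 101.0 → residual 0.0 km
  Seismometer 4: calculated 105.9 vs reported 76.7 → residual 29.2 km
Seismometer 1, Seismometer 2, Seismometer 3 are mutually consistent (residuals ≈ 0); Seismometer 4 is off by 29.2 km.

Seismometer 4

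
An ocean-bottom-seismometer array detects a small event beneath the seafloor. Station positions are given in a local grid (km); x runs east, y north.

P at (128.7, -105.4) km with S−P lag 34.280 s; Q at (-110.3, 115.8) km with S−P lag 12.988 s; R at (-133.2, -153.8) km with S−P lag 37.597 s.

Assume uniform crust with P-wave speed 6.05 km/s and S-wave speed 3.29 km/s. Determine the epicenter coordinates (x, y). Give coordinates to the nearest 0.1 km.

Distance from S−P lag: d = Δt · v_P v_S / (v_P − v_S) = Δt · (6.05·3.29)/(6.05−3.29) ≈ 7.2118·Δt.
So d_P = 247.22, d_Q = 93.67, d_R = 271.14 km.
Circle about each station: (x − 128.7)² + (y + 105.4)² = 247.22²; (x + 110.3)² + (y − 115.8)² = 93.67²; (x + 133.2)² + (y + 153.8)² = 271.14².
Subtracting the P equation from the Q and R equations removes the quadratic terms:
-478.0 x + 442.4 y = 50246.54
-523.8 x − 96.8 y = 1324.66
Solving the 2×2 system: x ≈ -19.6, y ≈ 92.4 km.

x ≈ -19.6 km, y ≈ 92.4 km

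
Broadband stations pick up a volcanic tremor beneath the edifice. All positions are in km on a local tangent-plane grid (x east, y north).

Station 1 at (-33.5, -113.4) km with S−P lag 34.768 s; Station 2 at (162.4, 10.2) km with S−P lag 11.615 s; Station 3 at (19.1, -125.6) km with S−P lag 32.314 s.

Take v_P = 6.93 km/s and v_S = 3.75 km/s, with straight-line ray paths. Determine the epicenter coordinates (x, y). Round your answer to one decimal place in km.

x ≈ 149.2 km, y ≈ 104.2 km

Distance from S−P lag: d = Δt · v_P v_S / (v_P − v_S) = Δt · (6.93·3.75)/(6.93−3.75) ≈ 8.1722·Δt.
So d_Station 1 = 284.13, d_Station 2 = 94.92, d_Station 3 = 264.08 km.
Circle about each station: (x + 33.5)² + (y + 113.4)² = 284.13²; (x − 162.4)² + (y − 10.2)² = 94.92²; (x − 19.1)² + (y + 125.6)² = 264.08².
Subtracting the Station 1 equation from the Station 2 and Station 3 equations removes the quadratic terms:
391.8 x + 247.2 y = 84216.04
105.2 x − 24.4 y = 13149.97
Solving the 2×2 system: x ≈ 149.2, y ≈ 104.2 km.
Check against Station 1 (with the unrounded x, y): √((x + 33.5)²+(y + 113.4)²) = 284.15 ≈ 284.13 km. ✓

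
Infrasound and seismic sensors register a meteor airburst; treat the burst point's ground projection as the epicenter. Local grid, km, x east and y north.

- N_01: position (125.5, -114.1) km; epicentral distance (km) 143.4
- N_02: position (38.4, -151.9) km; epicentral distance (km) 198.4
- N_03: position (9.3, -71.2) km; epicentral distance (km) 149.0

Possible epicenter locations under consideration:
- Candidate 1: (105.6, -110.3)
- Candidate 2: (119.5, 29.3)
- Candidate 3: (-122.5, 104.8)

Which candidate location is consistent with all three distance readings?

Candidate 2

For each candidate, compare |candidate − station| to the reported distance:
Candidate 1: residuals N_01 123.1, N_02 119.4, N_03 45.1 → max 123.1 km
Candidate 2: residuals N_01 0.1, N_02 0.1, N_03 0.1 → max 0.1 km
Candidate 3: residuals N_01 187.4, N_02 104.6, N_03 70.9 → max 187.4 km
Only Candidate 2 has all residuals ≈ 0.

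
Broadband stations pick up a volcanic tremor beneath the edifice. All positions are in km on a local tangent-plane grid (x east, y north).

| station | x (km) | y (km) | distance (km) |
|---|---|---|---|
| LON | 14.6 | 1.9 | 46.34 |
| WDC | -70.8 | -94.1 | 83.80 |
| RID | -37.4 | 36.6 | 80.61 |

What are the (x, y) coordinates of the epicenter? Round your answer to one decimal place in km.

(-8.1, -38.5)

Circle about each station: (x − 14.6)² + (y − 1.9)² = 46.34²; (x + 70.8)² + (y + 94.1)² = 83.80²; (x + 37.4)² + (y − 36.6)² = 80.61².
Subtracting the LON equation from the WDC and RID equations removes the quadratic terms:
-170.8 x − 192.0 y = 8775.64
-104.0 x + 69.4 y = -1829.03
Solving the 2×2 system: x ≈ -8.1, y ≈ -38.5 km.
Check against LON (with the unrounded x, y): √((x − 14.6)²+(y − 1.9)²) = 46.34 ≈ 46.34 km. ✓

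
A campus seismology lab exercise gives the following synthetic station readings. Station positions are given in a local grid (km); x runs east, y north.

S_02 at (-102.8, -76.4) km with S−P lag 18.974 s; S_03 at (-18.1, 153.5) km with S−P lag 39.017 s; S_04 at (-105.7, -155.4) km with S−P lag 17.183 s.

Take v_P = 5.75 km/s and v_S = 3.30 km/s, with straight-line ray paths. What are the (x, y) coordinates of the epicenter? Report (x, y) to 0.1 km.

(27.0, -145.3)

Distance from S−P lag: d = Δt · v_P v_S / (v_P − v_S) = Δt · (5.75·3.30)/(5.75−3.30) ≈ 7.7449·Δt.
So d_S_02 = 146.95, d_S_03 = 302.18, d_S_04 = 133.08 km.
Circle about each station: (x + 102.8)² + (y + 76.4)² = 146.95²; (x + 18.1)² + (y − 153.5)² = 302.18²; (x + 105.7)² + (y + 155.4)² = 133.08².
Subtracting pairs of circle equations eliminates x²+y² and gives linear equations (the radical axes):
169.4 x + 459.8 y = -62233.39
-5.8 x − 158.0 y = 22800.87
Solving the 2×2 system: x ≈ 27.0, y ≈ -145.3 km.
Check against S_02 (with the unrounded x, y): √((x + 102.8)²+(y + 76.4)²) = 146.96 ≈ 146.95 km. ✓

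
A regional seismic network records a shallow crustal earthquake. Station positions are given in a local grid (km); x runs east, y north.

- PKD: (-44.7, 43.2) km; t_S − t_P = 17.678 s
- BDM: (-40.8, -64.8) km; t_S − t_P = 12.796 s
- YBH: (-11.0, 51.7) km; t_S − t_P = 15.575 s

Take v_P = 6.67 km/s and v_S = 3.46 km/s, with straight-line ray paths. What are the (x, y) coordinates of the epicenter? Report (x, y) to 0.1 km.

Distance from S−P lag: d = Δt · v_P v_S / (v_P − v_S) = Δt · (6.67·3.46)/(6.67−3.46) ≈ 7.1895·Δt.
So d_PKD = 127.10, d_BDM = 92.00, d_YBH = 111.98 km.
Circle about each station: (x + 44.7)² + (y − 43.2)² = 127.10²; (x + 40.8)² + (y + 64.8)² = 92.00²; (x + 11.0)² + (y − 51.7)² = 111.98².
Subtracting the PKD equation from the BDM and YBH equations removes the quadratic terms:
7.8 x − 216.0 y = 9689.76
67.4 x + 17.0 y = 2544.45
Solving the 2×2 system: x ≈ 48.6, y ≈ -43.1 km.

x ≈ 48.6 km, y ≈ -43.1 km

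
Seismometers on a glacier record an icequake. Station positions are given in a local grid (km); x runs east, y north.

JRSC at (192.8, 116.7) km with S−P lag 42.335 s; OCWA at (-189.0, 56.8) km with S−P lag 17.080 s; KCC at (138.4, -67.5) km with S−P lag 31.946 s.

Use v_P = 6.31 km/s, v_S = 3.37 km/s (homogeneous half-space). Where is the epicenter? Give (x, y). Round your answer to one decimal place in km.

(-85.6, -10.8)

Distance from S−P lag: d = Δt · v_P v_S / (v_P − v_S) = Δt · (6.31·3.37)/(6.31−3.37) ≈ 7.2329·Δt.
So d_JRSC = 306.20, d_OCWA = 123.54, d_KCC = 231.06 km.
Circle about each station: (x − 192.8)² + (y − 116.7)² = 306.20²; (x + 189.0)² + (y − 56.8)² = 123.54²; (x − 138.4)² + (y + 67.5)² = 231.06².
Subtracting the JRSC equation from the OCWA and KCC equations removes the quadratic terms:
-763.6 x − 119.8 y = 66652.82
-108.8 x − 368.4 y = 13289.80
Solving the 2×2 system: x ≈ -85.6, y ≈ -10.8 km.
Check against JRSC (with the unrounded x, y): √((x − 192.8)²+(y − 116.7)²) = 306.20 ≈ 306.20 km. ✓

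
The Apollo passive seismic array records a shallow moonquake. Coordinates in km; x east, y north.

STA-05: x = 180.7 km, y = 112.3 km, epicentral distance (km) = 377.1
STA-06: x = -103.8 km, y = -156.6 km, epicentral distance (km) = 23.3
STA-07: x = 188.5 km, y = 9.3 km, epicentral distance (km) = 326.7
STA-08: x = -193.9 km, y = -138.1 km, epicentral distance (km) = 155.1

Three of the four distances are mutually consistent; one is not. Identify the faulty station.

Solve using three stations at a time. Using STA-05, STA-06, STA-07 (subtract circle equations pairwise → linear system) gives (x, y) ≈ (-105.4, -133.4).
Distances from that point to each station vs reported:
  STA-05: calculated 377.1 vs reported 377.1 → residual 0.0 km
  STA-06: calculated 23.3 vs reported 23.3 → residual 0.0 km
  STA-07: calculated 326.7 vs reported 326.7 → residual 0.0 km
  STA-08: calculated 88.6 vs reported 155.1 → residual 66.5 km
STA-05, STA-06, STA-07 are mutually consistent (residuals ≈ 0); STA-08 is off by 66.5 km.

STA-08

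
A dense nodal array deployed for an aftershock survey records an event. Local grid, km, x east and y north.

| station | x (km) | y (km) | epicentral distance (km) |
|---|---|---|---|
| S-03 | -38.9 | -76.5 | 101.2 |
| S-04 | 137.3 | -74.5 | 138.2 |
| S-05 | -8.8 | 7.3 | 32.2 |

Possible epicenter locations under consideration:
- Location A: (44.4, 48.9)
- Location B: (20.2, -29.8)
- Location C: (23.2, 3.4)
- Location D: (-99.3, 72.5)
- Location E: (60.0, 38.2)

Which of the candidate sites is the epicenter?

Location C

For each candidate, compare |candidate − station| to the reported distance:
Location A: residuals S-03 49.3, S-04 16.3, S-05 35.3 → max 49.3 km
Location B: residuals S-03 25.9, S-04 12.9, S-05 14.9 → max 25.9 km
Location C: residuals S-03 0.0, S-04 0.0, S-05 0.0 → max 0.0 km
Location D: residuals S-03 59.6, S-04 140.3, S-05 79.3 → max 140.3 km
Location E: residuals S-03 50.3, S-04 1.5, S-05 43.2 → max 50.3 km
Only Location C has all residuals ≈ 0.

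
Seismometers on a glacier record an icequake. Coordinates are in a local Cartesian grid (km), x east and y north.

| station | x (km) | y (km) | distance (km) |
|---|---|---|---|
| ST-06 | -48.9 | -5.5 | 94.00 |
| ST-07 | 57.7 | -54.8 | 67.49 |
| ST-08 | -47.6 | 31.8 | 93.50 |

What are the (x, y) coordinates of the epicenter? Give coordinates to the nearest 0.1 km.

(43.6, 11.2)

Circle about each station: (x + 48.9)² + (y + 5.5)² = 94.00²; (x − 57.7)² + (y + 54.8)² = 67.49²; (x + 47.6)² + (y − 31.8)² = 93.50².
Subtracting pairs of circle equations eliminates x²+y² and gives linear equations (the radical axes):
213.2 x − 98.6 y = 8191.97
2.6 x + 74.6 y = 949.29
Solving the 2×2 system: x ≈ 43.6, y ≈ 11.2 km.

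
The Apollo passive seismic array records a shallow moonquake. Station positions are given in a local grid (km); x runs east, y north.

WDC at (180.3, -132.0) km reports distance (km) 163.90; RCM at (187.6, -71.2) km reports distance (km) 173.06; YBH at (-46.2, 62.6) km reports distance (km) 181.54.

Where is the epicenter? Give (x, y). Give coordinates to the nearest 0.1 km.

Circle about each station: (x − 180.3)² + (y + 132.0)² = 163.90²; (x − 187.6)² + (y + 71.2)² = 173.06²; (x + 46.2)² + (y − 62.6)² = 181.54².
Subtracting the WDC equation from the RCM and YBH equations removes the quadratic terms:
14.6 x + 121.6 y = -12755.44
-453.0 x + 389.2 y = -49972.45
Solving the 2×2 system: x ≈ 18.3, y ≈ -107.1 km.

x ≈ 18.3 km, y ≈ -107.1 km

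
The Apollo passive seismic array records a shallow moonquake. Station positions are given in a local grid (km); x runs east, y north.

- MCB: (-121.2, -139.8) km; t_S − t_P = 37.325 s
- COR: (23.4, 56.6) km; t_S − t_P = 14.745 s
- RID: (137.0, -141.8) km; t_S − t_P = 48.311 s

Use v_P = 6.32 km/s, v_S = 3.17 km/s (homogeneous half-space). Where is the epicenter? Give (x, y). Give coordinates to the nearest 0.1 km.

x ≈ -64.0 km, y ≈ 90.6 km

Distance from S−P lag: d = Δt · v_P v_S / (v_P − v_S) = Δt · (6.32·3.17)/(6.32−3.17) ≈ 6.3601·Δt.
So d_MCB = 237.39, d_COR = 93.78, d_RID = 307.26 km.
Circle about each station: (x + 121.2)² + (y + 139.8)² = 237.39²; (x − 23.4)² + (y − 56.6)² = 93.78²; (x − 137.0)² + (y + 141.8)² = 307.26².
Subtracting pairs of circle equations eliminates x²+y² and gives linear equations (the radical axes):
289.2 x + 392.8 y = 17076.96
516.4 x − 4.0 y = -33411.94
Solving the 2×2 system: x ≈ -64.0, y ≈ 90.6 km.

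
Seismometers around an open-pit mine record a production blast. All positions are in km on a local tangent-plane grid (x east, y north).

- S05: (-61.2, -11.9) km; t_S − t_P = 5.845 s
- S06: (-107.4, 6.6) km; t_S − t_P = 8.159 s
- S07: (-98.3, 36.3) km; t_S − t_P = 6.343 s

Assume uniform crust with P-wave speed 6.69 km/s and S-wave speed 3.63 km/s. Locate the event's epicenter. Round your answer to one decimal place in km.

-48.1 km east, 32.6 km north

Distance from S−P lag: d = Δt · v_P v_S / (v_P − v_S) = Δt · (6.69·3.63)/(6.69−3.63) ≈ 7.9362·Δt.
So d_S05 = 46.39, d_S06 = 64.75, d_S07 = 50.34 km.
Circle about each station: (x + 61.2)² + (y + 11.9)² = 46.39²; (x + 107.4)² + (y − 6.6)² = 64.75²; (x + 98.3)² + (y − 36.3)² = 50.34².
Subtracting the S05 equation from the S06 and S07 equations removes the quadratic terms:
-92.4 x + 37.0 y = 5650.74
-74.2 x + 96.4 y = 6711.45
Solving the 2×2 system: x ≈ -48.1, y ≈ 32.6 km.
Check against S05 (with the unrounded x, y): √((x + 61.2)²+(y + 11.9)²) = 46.38 ≈ 46.39 km. ✓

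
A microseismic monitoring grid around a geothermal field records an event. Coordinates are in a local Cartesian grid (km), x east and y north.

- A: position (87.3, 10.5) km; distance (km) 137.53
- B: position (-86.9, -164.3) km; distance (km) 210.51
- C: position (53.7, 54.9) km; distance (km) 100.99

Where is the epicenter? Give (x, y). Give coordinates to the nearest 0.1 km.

Circle about each station: (x − 87.3)² + (y − 10.5)² = 137.53²; (x + 86.9)² + (y + 164.3)² = 210.51²; (x − 53.7)² + (y − 54.9)² = 100.99².
Subtracting the A equation from the B and C equations removes the quadratic terms:
-348.4 x − 349.6 y = 1414.60
-67.2 x + 88.8 y = 6881.68
Solving the 2×2 system: x ≈ -46.5, y ≈ 42.3 km.

(-46.5, 42.3)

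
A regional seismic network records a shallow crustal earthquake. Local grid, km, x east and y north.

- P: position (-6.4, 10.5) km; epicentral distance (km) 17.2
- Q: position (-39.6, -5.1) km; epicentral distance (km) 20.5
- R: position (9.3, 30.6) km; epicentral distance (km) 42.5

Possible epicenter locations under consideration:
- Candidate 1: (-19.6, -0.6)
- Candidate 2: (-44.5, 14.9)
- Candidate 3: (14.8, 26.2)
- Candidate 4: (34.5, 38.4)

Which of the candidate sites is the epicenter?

Candidate 1

For each candidate, compare |candidate − station| to the reported distance:
Candidate 1: residuals P 0.0, Q 0.0, R 0.0 → max 0.0 km
Candidate 2: residuals P 21.2, Q 0.1, R 13.5 → max 21.2 km
Candidate 3: residuals P 9.2, Q 42.3, R 35.5 → max 42.3 km
Candidate 4: residuals P 32.3, Q 65.4, R 16.1 → max 65.4 km
Only Candidate 1 has all residuals ≈ 0.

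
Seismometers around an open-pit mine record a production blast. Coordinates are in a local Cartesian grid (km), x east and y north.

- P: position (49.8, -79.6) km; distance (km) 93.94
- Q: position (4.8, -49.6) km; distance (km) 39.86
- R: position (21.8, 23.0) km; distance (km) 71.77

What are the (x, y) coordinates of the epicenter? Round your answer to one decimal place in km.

(-28.7, -28.0)

Circle about each station: (x − 49.8)² + (y + 79.6)² = 93.94²; (x − 4.8)² + (y + 49.6)² = 39.86²; (x − 21.8)² + (y − 23.0)² = 71.77².
Subtracting the P equation from the Q and R equations removes the quadratic terms:
-90.0 x + 60.0 y = 902.90
-56.0 x + 205.2 y = -4138.17
Solving the 2×2 system: x ≈ -28.7, y ≈ -28.0 km.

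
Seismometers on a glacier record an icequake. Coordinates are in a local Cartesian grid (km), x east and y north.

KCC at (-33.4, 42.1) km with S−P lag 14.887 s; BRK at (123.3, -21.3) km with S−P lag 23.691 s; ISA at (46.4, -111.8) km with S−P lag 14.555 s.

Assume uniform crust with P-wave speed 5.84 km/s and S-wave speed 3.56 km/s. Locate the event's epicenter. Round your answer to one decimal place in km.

-83.4 km east, -84.1 km north

Distance from S−P lag: d = Δt · v_P v_S / (v_P − v_S) = Δt · (5.84·3.56)/(5.84−3.56) ≈ 9.1186·Δt.
So d_KCC = 135.75, d_BRK = 216.03, d_ISA = 132.72 km.
Circle about each station: (x + 33.4)² + (y − 42.1)² = 135.75²; (x − 123.3)² + (y + 21.3)² = 216.03²; (x − 46.4)² + (y + 111.8)² = 132.72².
Subtracting the KCC equation from the BRK and ISA equations removes the quadratic terms:
313.4 x − 126.8 y = -15472.29
159.6 x − 307.8 y = 12577.69
Solving the 2×2 system: x ≈ -83.4, y ≈ -84.1 km.
Check against KCC (with the unrounded x, y): √((x + 33.4)²+(y − 42.1)²) = 135.75 ≈ 135.75 km. ✓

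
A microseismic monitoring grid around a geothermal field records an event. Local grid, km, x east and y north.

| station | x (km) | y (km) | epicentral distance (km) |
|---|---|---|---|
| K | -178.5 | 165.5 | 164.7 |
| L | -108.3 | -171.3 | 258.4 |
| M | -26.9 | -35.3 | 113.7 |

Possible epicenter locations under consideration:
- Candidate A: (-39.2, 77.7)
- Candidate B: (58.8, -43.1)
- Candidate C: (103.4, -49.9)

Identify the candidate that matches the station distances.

For each candidate, compare |candidate − station| to the reported distance:
Candidate A: residuals K 0.0, L 0.0, M 0.0 → max 0.0 km
Candidate B: residuals K 151.3, L 47.8, M 27.6 → max 151.3 km
Candidate C: residuals K 190.1, L 14.4, M 17.4 → max 190.1 km
Only Candidate A has all residuals ≈ 0.

Candidate A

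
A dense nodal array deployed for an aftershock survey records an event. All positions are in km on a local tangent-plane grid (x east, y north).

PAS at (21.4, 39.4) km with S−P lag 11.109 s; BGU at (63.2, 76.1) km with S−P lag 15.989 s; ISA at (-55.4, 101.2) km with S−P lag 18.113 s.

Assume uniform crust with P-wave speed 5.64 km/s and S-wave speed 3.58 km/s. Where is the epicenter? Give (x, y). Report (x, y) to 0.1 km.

x ≈ 0.2 km, y ≈ -67.4 km

Distance from S−P lag: d = Δt · v_P v_S / (v_P − v_S) = Δt · (5.64·3.58)/(5.64−3.58) ≈ 9.8016·Δt.
So d_PAS = 108.89, d_BGU = 156.72, d_ISA = 177.54 km.
Circle about each station: (x − 21.4)² + (y − 39.4)² = 108.89²; (x − 63.2)² + (y − 76.1)² = 156.72²; (x + 55.4)² + (y − 101.2)² = 177.54².
Subtracting the PAS equation from the BGU and ISA equations removes the quadratic terms:
83.6 x + 73.4 y = -4929.00
-153.6 x + 123.6 y = -8363.14
Solving the 2×2 system: x ≈ 0.2, y ≈ -67.4 km.
Check against PAS (with the unrounded x, y): √((x − 21.4)²+(y − 39.4)²) = 108.88 ≈ 108.89 km. ✓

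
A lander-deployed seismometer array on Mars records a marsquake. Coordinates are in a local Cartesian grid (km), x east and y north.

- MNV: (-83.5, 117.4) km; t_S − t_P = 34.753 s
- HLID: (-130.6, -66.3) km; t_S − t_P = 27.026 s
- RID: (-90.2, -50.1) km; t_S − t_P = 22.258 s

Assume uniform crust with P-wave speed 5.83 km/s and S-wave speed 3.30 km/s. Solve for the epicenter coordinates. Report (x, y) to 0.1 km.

Distance from S−P lag: d = Δt · v_P v_S / (v_P − v_S) = Δt · (5.83·3.30)/(5.83−3.30) ≈ 7.6043·Δt.
So d_MNV = 264.27, d_HLID = 205.52, d_RID = 169.26 km.
Circle about each station: (x + 83.5)² + (y − 117.4)² = 264.27²; (x + 130.6)² + (y + 66.3)² = 205.52²; (x + 90.2)² + (y + 50.1)² = 169.26².
Subtracting pairs of circle equations eliminates x²+y² and gives linear equations (the radical axes):
-94.2 x − 367.4 y = 28297.20
-13.4 x − 335.0 y = 31080.73
Solving the 2×2 system: x ≈ 72.8, y ≈ -95.7 km.
Check against MNV (with the unrounded x, y): √((x + 83.5)²+(y − 117.4)²) = 264.28 ≈ 264.27 km. ✓

(72.8, -95.7)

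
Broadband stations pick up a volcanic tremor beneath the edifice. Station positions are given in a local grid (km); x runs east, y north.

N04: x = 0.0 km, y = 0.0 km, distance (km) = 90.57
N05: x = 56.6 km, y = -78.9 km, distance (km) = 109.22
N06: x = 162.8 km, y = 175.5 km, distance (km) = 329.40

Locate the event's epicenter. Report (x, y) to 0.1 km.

Circle about each station: x² + y² = 90.57²; (x − 56.6)² + (y + 78.9)² = 109.22²; (x − 162.8)² + (y − 175.5)² = 329.40².
Subtracting the N04 equation from the N05 and N06 equations removes the quadratic terms:
113.2 x − 157.8 y = 5702.69
325.6 x + 351.0 y = -42997.35
Solving the 2×2 system: x ≈ -52.5, y ≈ -73.8 km.

(-52.5, -73.8)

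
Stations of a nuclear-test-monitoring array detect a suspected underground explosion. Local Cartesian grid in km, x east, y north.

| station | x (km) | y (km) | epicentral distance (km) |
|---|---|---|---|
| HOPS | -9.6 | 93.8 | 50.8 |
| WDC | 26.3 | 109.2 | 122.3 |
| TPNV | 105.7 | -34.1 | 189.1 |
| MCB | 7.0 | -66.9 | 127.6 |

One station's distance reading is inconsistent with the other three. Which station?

HOPS

Solve using three stations at a time. Using WDC, TPNV, MCB (subtract circle equations pairwise → linear system) gives (x, y) ≈ (-70.6, 34.5).
Distances from that point to each station vs reported:
  HOPS: calculated 85.1 vs reported 50.8 → residual 34.3 km
  WDC: calculated 122.3 vs reported 122.3 → residual 0.0 km
  TPNV: calculated 189.1 vs reported 189.1 → residual 0.0 km
  MCB: calculated 127.6 vs reported 127.6 → residual 0.0 km
WDC, TPNV, MCB are mutually consistent (residuals ≈ 0); HOPS is off by 34.3 km.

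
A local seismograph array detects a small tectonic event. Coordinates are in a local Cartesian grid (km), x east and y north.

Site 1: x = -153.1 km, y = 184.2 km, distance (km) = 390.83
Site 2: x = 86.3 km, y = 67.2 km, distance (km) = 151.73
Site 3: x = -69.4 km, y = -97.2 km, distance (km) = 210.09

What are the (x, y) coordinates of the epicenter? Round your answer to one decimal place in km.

139.5 km east, -74.9 km north

Circle about each station: (x + 153.1)² + (y − 184.2)² = 390.83²; (x − 86.3)² + (y − 67.2)² = 151.73²; (x + 69.4)² + (y + 97.2)² = 210.09².
Subtracting the Site 1 equation from the Site 2 and Site 3 equations removes the quadratic terms:
478.8 x − 234.0 y = 84320.38
167.4 x − 562.8 y = 65505.23
Solving the 2×2 system: x ≈ 139.5, y ≈ -74.9 km.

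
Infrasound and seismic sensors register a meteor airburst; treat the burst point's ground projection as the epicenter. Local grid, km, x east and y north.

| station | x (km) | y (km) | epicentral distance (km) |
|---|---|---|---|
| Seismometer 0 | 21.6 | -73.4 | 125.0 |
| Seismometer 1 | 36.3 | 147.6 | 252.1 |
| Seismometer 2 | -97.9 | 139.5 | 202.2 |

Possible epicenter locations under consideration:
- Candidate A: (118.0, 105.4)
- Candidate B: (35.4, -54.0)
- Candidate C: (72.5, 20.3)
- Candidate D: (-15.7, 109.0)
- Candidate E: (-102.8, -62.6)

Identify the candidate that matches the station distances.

Candidate E

For each candidate, compare |candidate − station| to the reported distance:
Candidate A: residuals Seismometer 0 78.1, Seismometer 1 160.1, Seismometer 2 16.4 → max 160.1 km
Candidate B: residuals Seismometer 0 101.2, Seismometer 1 50.5, Seismometer 2 32.8 → max 101.2 km
Candidate C: residuals Seismometer 0 18.4, Seismometer 1 119.8, Seismometer 2 5.8 → max 119.8 km
Candidate D: residuals Seismometer 0 61.2, Seismometer 1 187.3, Seismometer 2 114.5 → max 187.3 km
Candidate E: residuals Seismometer 0 0.1, Seismometer 1 0.0, Seismometer 2 0.0 → max 0.1 km
Only Candidate E has all residuals ≈ 0.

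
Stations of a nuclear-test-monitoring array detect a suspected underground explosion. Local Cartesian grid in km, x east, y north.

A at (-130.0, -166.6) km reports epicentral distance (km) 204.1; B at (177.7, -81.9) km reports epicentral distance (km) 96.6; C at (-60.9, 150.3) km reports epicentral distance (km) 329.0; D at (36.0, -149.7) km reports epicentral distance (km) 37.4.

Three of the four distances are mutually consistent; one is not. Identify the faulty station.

B

Solve using three stations at a time. Using A, C, D (subtract circle equations pairwise → linear system) gives (x, y) ≈ (73.4, -150.0).
Distances from that point to each station vs reported:
  A: calculated 204.1 vs reported 204.1 → residual 0.0 km
  B: calculated 124.6 vs reported 96.6 → residual 28.0 km
  C: calculated 329.0 vs reported 329.0 → residual 0.0 km
  D: calculated 37.4 vs reported 37.4 → residual 0.0 km
A, C, D are mutually consistent (residuals ≈ 0); B is off by 28.0 km.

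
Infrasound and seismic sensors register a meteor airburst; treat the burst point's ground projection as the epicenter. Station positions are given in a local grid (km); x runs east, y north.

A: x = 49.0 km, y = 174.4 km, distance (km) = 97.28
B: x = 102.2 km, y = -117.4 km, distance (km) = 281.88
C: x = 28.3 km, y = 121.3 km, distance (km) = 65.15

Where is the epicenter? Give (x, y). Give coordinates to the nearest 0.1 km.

x ≈ -36.5 km, y ≈ 128.0 km

Circle about each station: (x − 49.0)² + (y − 174.4)² = 97.28²; (x − 102.2)² + (y + 117.4)² = 281.88²; (x − 28.3)² + (y − 121.3)² = 65.15².
Subtracting the A equation from the B and C equations removes the quadratic terms:
106.4 x − 583.6 y = -78581.70
-41.4 x − 106.2 y = -12082.90
Solving the 2×2 system: x ≈ -36.5, y ≈ 128.0 km.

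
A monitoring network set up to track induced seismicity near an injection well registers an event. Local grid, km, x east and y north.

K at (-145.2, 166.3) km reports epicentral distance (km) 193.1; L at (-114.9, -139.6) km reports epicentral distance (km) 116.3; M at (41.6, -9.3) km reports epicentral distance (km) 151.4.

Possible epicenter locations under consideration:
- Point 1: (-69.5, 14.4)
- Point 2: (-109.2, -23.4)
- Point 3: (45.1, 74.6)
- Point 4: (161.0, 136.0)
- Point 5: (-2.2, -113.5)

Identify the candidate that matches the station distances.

For each candidate, compare |candidate − station| to the reported distance:
Point 1: residuals K 23.4, L 44.3, M 37.8 → max 44.3 km
Point 2: residuals K 0.0, L 0.0, M 0.1 → max 0.1 km
Point 3: residuals K 18.1, L 151.1, M 67.4 → max 151.1 km
Point 4: residuals K 114.6, L 273.7, M 36.7 → max 273.7 km
Point 5: residuals K 121.1, L 0.6, M 38.4 → max 121.1 km
Only Point 2 has all residuals ≈ 0.

Point 2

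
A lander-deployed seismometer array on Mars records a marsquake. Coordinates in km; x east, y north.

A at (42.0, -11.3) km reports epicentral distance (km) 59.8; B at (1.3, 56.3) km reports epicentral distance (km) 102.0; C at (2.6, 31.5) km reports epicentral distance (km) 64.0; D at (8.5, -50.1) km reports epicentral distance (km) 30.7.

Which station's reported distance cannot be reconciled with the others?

B

Solve using three stations at a time. Using A, C, D (subtract circle equations pairwise → linear system) gives (x, y) ≈ (-14.8, -30.1).
Distances from that point to each station vs reported:
  A: calculated 59.8 vs reported 59.8 → residual 0.0 km
  B: calculated 87.9 vs reported 102.0 → residual 14.1 km
  C: calculated 64.0 vs reported 64.0 → residual 0.0 km
  D: calculated 30.7 vs reported 30.7 → residual 0.0 km
A, C, D are mutually consistent (residuals ≈ 0); B is off by 14.1 km.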